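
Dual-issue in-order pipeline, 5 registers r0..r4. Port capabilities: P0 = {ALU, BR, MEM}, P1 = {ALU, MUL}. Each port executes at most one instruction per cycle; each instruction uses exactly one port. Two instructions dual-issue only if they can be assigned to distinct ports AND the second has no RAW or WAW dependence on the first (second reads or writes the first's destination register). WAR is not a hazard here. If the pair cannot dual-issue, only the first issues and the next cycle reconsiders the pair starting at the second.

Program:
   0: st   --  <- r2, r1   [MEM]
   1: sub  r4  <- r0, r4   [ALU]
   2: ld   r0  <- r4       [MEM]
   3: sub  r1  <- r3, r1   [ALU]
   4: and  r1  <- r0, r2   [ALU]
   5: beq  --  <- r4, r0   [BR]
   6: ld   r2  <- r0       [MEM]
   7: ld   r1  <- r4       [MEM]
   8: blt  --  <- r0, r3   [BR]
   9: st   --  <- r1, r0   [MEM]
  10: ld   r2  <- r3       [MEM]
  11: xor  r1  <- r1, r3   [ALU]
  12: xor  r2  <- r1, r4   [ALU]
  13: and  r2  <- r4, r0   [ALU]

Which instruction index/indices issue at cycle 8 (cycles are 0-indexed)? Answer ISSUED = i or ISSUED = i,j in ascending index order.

ISSUED = 12

  cy0 -> i0+i1 (st.MEM;sub.ALU) dual
  cy1 -> i2+i3 (ld.MEM;sub.ALU) dual
  cy2 -> i4+i5 (and.ALU;beq.BR) dual
  cy3 -> i6 (ld.MEM) no-port MEM/MEM
  cy4 -> i7 (ld.MEM) no-port MEM/BR
  cy5 -> i8 (blt.BR) no-port BR/MEM
  cy6 -> i9 (st.MEM) no-port MEM/MEM
  cy7 -> i10+i11 (ld.MEM;xor.ALU) dual
  cy8 -> i12 (xor.ALU) WAW r2
  cy9 -> i13 (and.ALU) tail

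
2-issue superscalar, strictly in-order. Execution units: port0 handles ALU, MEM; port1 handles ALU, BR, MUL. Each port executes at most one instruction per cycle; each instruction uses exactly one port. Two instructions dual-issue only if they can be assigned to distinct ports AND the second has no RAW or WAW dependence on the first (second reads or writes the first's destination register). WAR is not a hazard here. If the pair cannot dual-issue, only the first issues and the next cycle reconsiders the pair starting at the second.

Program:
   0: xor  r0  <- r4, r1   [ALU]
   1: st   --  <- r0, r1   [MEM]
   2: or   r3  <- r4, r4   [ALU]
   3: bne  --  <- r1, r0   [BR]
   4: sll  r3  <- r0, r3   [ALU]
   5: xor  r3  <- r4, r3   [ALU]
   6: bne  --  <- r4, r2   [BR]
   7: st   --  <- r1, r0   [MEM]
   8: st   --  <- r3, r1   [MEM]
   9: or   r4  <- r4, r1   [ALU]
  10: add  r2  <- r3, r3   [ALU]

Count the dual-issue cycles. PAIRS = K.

PAIRS = 4

#0 head=0: xor.ALU i0 RAW r0
#1 head=1: st.MEM;or.ALU i1,i2 pair
#2 head=3: bne.BR;sll.ALU i3,i4 pair
#3 head=5: xor.ALU;bne.BR i5,i6 pair
#4 head=7: st.MEM i7 no-port MEM/MEM
#5 head=8: st.MEM;or.ALU i8,i9 pair
#6 head=10: add.ALU i10 tail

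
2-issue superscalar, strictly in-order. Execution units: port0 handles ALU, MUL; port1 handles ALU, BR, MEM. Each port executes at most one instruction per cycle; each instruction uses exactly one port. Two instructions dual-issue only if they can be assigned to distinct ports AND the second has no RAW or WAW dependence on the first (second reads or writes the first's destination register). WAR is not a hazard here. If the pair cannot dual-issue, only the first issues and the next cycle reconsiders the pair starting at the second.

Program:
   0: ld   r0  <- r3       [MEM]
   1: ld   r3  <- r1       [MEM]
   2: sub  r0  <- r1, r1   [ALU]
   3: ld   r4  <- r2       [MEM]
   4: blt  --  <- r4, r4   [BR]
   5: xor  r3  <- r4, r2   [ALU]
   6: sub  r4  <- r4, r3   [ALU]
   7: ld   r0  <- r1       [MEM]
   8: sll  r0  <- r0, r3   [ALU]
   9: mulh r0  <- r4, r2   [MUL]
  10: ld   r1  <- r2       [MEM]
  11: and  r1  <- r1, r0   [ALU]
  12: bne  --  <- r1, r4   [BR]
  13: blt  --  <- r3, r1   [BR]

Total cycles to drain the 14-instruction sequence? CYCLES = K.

#0 head=0: ld i0 no-port MEM/MEM
#1 head=1: ld/sub i1,i2 dual
#2 head=3: ld i3 no-port MEM/BR
#3 head=4: blt/xor i4,i5 dual
#4 head=6: sub/ld i6,i7 dual
#5 head=8: sll i8 WAW r0
#6 head=9: mulh/ld i9,i10 dual
#7 head=11: and i11 RAW r1
#8 head=12: bne i12 no-port BR/BR
#9 head=13: blt i13 tail

CYCLES = 10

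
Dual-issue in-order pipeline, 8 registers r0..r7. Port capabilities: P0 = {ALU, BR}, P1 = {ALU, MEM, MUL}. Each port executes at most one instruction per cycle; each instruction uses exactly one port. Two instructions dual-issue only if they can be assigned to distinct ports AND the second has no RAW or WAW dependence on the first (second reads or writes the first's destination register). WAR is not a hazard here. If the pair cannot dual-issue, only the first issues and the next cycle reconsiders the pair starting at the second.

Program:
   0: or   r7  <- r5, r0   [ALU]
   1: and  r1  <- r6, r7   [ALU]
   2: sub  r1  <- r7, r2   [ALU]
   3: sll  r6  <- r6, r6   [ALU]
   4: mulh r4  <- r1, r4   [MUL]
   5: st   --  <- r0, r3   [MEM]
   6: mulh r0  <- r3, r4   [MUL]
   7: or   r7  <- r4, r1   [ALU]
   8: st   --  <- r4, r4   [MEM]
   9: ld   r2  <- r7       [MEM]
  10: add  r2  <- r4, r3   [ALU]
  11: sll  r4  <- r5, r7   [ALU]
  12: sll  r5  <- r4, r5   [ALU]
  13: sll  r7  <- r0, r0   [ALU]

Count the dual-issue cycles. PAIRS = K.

  cy0 -> i0 (or.ALU) RAW r7
  cy1 -> i1 (and.ALU) WAW r1
  cy2 -> i2+i3 (sub.ALU+sll.ALU) 2-wide
  cy3 -> i4 (mulh.MUL) no-port MUL/MEM
  cy4 -> i5 (st.MEM) no-port MEM/MUL
  cy5 -> i6+i7 (mulh.MUL+or.ALU) 2-wide
  cy6 -> i8 (st.MEM) no-port MEM/MEM
  cy7 -> i9 (ld.MEM) WAW r2
  cy8 -> i10+i11 (add.ALU+sll.ALU) 2-wide
  cy9 -> i12+i13 (sll.ALU+sll.ALU) 2-wide

PAIRS = 4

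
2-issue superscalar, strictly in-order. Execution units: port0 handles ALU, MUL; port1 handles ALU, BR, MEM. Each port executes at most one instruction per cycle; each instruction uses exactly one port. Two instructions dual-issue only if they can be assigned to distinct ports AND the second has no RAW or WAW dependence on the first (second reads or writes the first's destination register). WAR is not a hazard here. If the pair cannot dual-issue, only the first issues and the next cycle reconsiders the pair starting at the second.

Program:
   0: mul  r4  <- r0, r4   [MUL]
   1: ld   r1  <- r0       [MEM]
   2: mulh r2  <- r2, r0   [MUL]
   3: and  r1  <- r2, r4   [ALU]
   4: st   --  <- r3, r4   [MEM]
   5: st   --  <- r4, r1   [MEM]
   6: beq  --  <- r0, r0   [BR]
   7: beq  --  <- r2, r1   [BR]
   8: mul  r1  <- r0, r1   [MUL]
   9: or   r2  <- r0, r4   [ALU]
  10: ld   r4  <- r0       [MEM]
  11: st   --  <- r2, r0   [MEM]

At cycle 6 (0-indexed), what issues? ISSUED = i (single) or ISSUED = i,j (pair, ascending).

  cy0 -> i0/i1 (mul ld) dual
  cy1 -> i2 (mulh) RAW r2
  cy2 -> i3/i4 (and st) dual
  cy3 -> i5 (st) no-port MEM/BR
  cy4 -> i6 (beq) no-port BR/BR
  cy5 -> i7/i8 (beq mul) dual
  cy6 -> i9/i10 (or ld) dual
  cy7 -> i11 (st) tail

ISSUED = 9,10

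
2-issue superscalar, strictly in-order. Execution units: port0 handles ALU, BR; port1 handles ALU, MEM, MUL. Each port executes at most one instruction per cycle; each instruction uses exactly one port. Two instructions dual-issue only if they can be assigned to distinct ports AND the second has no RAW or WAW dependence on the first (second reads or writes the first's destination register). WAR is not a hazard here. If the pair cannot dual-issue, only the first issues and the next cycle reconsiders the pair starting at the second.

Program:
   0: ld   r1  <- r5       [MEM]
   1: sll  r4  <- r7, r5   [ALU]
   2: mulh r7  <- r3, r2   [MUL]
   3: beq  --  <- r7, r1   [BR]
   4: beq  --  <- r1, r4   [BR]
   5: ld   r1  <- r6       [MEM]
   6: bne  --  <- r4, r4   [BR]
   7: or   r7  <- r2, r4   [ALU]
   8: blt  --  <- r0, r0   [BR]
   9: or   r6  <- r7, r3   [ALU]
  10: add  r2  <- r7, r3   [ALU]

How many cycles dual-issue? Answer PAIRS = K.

PAIRS = 4

[0] i0,i1  ld.MEM;sll.ALU  -- 2-wide
[1] i2  mulh.MUL  -- RAW r7
[2] i3  beq.BR  -- no-port BR/BR
[3] i4,i5  beq.BR;ld.MEM  -- 2-wide
[4] i6,i7  bne.BR;or.ALU  -- 2-wide
[5] i8,i9  blt.BR;or.ALU  -- 2-wide
[6] i10  add.ALU  -- tail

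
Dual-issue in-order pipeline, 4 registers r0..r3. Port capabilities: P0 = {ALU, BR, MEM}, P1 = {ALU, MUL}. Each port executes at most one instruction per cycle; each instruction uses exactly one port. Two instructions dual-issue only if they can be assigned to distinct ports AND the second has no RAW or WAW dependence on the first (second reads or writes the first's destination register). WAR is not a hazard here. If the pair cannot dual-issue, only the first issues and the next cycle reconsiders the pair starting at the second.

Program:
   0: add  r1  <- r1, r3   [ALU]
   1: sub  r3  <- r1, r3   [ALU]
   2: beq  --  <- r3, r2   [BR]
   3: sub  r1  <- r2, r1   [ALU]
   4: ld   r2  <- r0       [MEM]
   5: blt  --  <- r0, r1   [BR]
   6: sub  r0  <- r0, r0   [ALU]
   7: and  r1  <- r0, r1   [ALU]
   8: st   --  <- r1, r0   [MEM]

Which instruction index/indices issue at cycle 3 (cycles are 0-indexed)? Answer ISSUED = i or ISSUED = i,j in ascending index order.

[0] i0  add  -- RAW r1
[1] i1  sub  -- RAW r3
[2] i2/i3  beq+sub  -- dual
[3] i4  ld  -- no-port MEM/BR
[4] i5/i6  blt+sub  -- dual
[5] i7  and  -- RAW r1
[6] i8  st  -- tail

ISSUED = 4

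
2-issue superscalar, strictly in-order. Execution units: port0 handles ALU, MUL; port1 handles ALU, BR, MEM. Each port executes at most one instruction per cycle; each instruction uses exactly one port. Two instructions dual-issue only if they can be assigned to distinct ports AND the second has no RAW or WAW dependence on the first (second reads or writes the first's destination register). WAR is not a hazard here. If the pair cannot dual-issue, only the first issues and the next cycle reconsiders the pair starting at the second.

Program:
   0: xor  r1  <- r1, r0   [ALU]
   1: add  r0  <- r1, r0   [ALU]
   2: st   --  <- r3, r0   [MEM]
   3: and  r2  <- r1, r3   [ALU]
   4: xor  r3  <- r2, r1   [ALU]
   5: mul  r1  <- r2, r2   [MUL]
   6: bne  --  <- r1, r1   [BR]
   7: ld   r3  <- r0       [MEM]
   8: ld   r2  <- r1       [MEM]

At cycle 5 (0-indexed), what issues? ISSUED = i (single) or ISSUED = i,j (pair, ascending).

ISSUED = 7

c0: i0 xor  RAW r1
c1: i1 add  RAW r0
c2: i2+i3 st+and  pair
c3: i4+i5 xor+mul  pair
c4: i6 bne  no-port BR/MEM
c5: i7 ld  no-port MEM/MEM
c6: i8 ld  tail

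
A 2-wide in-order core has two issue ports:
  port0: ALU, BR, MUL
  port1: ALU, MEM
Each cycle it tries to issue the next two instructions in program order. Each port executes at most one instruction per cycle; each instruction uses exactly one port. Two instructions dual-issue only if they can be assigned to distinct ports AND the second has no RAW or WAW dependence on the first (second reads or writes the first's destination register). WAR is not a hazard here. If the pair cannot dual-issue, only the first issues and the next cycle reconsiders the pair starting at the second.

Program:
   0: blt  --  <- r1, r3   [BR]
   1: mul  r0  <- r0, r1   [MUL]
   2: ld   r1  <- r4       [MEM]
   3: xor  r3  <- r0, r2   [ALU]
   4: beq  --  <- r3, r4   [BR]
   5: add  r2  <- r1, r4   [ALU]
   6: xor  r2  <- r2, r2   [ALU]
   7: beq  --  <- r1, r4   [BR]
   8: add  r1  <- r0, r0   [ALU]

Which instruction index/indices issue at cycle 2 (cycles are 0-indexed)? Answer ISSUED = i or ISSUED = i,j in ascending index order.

ISSUED = 3

#0 head=0: blt i0 no-port BR/MUL
#1 head=1: mul ld i1&i2 2-wide
#2 head=3: xor i3 RAW r3
#3 head=4: beq add i4&i5 2-wide
#4 head=6: xor beq i6&i7 2-wide
#5 head=8: add i8 tail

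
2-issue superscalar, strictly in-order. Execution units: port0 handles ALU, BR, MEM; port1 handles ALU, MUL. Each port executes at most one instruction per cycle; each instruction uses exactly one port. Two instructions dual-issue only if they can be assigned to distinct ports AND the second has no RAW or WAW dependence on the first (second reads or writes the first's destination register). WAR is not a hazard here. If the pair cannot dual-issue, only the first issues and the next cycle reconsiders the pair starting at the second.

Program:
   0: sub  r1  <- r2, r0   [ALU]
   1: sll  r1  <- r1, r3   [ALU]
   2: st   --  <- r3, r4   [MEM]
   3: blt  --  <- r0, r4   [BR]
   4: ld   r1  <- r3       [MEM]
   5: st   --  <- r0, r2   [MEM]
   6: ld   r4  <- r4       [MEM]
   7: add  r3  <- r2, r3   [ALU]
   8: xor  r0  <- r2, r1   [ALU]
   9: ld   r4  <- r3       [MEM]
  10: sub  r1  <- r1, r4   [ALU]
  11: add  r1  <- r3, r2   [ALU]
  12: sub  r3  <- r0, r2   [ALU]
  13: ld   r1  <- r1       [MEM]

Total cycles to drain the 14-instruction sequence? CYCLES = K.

  cy0 -> i0 (sub.ALU) RAW+WAW r1
  cy1 -> i1/i2 (sll.ALU/st.MEM) 2-wide
  cy2 -> i3 (blt.BR) no-port BR/MEM
  cy3 -> i4 (ld.MEM) no-port MEM/MEM
  cy4 -> i5 (st.MEM) no-port MEM/MEM
  cy5 -> i6/i7 (ld.MEM/add.ALU) 2-wide
  cy6 -> i8/i9 (xor.ALU/ld.MEM) 2-wide
  cy7 -> i10 (sub.ALU) WAW r1
  cy8 -> i11/i12 (add.ALU/sub.ALU) 2-wide
  cy9 -> i13 (ld.MEM) tail

CYCLES = 10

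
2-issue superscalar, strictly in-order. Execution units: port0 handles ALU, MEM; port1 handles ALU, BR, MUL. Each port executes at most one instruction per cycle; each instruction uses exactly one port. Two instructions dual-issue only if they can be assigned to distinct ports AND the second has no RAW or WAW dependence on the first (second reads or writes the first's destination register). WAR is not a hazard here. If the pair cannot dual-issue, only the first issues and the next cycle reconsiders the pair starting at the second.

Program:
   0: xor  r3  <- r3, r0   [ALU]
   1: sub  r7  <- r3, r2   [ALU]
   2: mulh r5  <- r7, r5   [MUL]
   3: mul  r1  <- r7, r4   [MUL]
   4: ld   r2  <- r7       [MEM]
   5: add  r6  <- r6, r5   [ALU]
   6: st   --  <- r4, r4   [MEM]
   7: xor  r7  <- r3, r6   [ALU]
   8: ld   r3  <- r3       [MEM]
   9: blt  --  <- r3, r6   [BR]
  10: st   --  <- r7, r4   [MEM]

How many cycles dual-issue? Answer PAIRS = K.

PAIRS = 4

#0 head=0: xor.ALU i0 RAW r3
#1 head=1: sub.ALU i1 RAW r7
#2 head=2: mulh.MUL i2 no-port MUL/MUL
#3 head=3: mul.MUL;ld.MEM i3,i4 dual
#4 head=5: add.ALU;st.MEM i5,i6 dual
#5 head=7: xor.ALU;ld.MEM i7,i8 dual
#6 head=9: blt.BR;st.MEM i9,i10 dual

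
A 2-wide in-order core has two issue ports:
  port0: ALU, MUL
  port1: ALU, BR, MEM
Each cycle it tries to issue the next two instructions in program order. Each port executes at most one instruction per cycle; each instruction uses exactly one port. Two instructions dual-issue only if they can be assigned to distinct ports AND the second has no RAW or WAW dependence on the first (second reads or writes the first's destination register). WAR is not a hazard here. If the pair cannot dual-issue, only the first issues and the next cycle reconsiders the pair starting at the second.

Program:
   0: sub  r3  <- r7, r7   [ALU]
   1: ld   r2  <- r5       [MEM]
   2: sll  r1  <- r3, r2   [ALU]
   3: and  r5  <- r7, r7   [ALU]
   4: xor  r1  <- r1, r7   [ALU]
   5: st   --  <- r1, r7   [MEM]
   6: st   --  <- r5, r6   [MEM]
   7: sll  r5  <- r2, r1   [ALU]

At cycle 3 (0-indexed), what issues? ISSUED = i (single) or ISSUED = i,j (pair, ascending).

ISSUED = 5

[0] i0&i1  sub/ld  -- dual
[1] i2&i3  sll/and  -- dual
[2] i4  xor  -- RAW r1
[3] i5  st  -- no-port MEM/MEM
[4] i6&i7  st/sll  -- dual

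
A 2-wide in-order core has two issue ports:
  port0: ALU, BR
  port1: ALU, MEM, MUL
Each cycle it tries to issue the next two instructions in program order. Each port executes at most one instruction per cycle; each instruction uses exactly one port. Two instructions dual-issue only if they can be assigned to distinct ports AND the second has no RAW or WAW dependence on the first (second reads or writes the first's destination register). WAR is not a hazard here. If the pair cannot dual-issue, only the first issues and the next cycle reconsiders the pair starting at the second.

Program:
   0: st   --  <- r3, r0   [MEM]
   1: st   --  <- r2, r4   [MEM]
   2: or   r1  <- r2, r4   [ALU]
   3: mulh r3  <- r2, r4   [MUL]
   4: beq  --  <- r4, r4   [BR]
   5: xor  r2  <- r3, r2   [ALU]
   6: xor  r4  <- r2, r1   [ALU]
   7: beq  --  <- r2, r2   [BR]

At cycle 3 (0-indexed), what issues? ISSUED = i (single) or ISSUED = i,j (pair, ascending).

0. st.MEM @i0  | no-port MEM/MEM
1. st.MEM+or.ALU @i1&i2  | dual
2. mulh.MUL+beq.BR @i3&i4  | dual
3. xor.ALU @i5  | RAW r2
4. xor.ALU+beq.BR @i6&i7  | dual

ISSUED = 5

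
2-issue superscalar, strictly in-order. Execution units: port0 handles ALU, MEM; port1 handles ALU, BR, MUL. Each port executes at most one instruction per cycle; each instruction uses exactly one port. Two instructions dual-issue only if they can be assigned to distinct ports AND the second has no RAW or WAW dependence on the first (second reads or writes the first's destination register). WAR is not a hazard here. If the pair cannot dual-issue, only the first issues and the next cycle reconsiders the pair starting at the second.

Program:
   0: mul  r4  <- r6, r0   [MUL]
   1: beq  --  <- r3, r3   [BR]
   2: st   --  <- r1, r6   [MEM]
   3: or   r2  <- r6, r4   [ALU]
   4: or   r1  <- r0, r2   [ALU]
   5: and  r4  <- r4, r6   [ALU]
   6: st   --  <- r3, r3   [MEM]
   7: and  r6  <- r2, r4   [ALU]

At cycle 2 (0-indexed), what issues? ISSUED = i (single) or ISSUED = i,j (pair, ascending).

t=0 i0:mul.MUL ; no-port MUL/BR
t=1 i1&i2:beq.BR st.MEM ; pair
t=2 i3:or.ALU ; RAW r2
t=3 i4&i5:or.ALU and.ALU ; pair
t=4 i6&i7:st.MEM and.ALU ; pair

ISSUED = 3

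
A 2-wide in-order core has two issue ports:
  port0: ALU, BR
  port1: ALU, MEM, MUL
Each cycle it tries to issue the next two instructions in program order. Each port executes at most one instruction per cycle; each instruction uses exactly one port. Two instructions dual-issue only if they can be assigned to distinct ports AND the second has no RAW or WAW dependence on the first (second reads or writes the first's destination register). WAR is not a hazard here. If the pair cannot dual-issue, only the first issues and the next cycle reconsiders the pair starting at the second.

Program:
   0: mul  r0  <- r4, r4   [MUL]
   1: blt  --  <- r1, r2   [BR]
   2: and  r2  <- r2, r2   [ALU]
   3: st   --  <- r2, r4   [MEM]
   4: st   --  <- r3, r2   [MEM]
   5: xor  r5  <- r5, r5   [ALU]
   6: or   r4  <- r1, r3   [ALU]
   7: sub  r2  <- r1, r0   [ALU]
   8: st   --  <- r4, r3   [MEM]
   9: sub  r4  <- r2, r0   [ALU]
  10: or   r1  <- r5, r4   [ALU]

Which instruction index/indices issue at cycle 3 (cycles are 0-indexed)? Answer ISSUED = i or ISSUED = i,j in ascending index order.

ISSUED = 4,5

0. mul+blt @i0&i1  | dual
1. and @i2  | RAW r2
2. st @i3  | no-port MEM/MEM
3. st+xor @i4&i5  | dual
4. or+sub @i6&i7  | dual
5. st+sub @i8&i9  | dual
6. or @i10  | tail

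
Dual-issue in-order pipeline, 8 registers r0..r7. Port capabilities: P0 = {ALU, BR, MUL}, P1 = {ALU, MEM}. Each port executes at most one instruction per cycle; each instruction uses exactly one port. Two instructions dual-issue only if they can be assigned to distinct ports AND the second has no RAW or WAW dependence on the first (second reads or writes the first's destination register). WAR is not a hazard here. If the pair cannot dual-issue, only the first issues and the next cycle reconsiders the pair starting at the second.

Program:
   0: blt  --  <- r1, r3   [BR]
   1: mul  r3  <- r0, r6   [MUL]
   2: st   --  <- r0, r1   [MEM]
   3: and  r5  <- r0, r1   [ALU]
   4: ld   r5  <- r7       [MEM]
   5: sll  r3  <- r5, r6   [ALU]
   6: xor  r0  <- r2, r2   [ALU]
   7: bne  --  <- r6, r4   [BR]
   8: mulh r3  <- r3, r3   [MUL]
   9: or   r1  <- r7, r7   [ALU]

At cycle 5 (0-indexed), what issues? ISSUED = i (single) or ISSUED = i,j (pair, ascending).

ISSUED = 7

t=0 i0:blt ; no-port BR/MUL
t=1 i1+i2:mul+st ; dual
t=2 i3:and ; WAW r5
t=3 i4:ld ; RAW r5
t=4 i5+i6:sll+xor ; dual
t=5 i7:bne ; no-port BR/MUL
t=6 i8+i9:mulh+or ; dual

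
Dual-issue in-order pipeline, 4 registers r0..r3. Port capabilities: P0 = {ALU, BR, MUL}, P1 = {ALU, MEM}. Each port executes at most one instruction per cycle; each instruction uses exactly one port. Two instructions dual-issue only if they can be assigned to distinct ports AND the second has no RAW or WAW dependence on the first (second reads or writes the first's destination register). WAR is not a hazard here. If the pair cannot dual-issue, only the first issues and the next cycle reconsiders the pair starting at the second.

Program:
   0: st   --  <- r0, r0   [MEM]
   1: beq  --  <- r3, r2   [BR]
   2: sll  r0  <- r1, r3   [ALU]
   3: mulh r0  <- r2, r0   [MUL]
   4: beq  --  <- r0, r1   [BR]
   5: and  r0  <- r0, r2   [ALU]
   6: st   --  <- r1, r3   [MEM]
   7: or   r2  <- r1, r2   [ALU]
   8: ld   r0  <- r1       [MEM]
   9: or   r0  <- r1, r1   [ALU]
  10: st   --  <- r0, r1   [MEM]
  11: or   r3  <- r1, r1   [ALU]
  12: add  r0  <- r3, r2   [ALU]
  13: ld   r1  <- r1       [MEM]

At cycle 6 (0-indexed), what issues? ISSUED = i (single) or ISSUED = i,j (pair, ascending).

ISSUED = 9

0. st.MEM/beq.BR @i0,i1  | dual
1. sll.ALU @i2  | RAW+WAW r0
2. mulh.MUL @i3  | no-port MUL/BR
3. beq.BR/and.ALU @i4,i5  | dual
4. st.MEM/or.ALU @i6,i7  | dual
5. ld.MEM @i8  | WAW r0
6. or.ALU @i9  | RAW r0
7. st.MEM/or.ALU @i10,i11  | dual
8. add.ALU/ld.MEM @i12,i13  | dual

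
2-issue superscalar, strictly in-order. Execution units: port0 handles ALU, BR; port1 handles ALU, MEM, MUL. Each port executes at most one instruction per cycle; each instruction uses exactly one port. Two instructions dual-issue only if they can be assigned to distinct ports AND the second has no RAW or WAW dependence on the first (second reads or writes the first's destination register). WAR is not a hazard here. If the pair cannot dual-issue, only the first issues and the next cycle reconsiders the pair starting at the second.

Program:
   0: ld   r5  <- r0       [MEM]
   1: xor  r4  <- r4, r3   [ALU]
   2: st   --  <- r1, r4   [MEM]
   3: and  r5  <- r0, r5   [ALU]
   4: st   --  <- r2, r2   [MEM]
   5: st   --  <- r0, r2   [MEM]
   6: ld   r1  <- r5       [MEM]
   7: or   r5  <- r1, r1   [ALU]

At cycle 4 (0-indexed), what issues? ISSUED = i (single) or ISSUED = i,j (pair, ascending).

ISSUED = 6

c0: i0&i1 ld xor  2-wide
c1: i2&i3 st and  2-wide
c2: i4 st  no-port MEM/MEM
c3: i5 st  no-port MEM/MEM
c4: i6 ld  RAW r1
c5: i7 or  tail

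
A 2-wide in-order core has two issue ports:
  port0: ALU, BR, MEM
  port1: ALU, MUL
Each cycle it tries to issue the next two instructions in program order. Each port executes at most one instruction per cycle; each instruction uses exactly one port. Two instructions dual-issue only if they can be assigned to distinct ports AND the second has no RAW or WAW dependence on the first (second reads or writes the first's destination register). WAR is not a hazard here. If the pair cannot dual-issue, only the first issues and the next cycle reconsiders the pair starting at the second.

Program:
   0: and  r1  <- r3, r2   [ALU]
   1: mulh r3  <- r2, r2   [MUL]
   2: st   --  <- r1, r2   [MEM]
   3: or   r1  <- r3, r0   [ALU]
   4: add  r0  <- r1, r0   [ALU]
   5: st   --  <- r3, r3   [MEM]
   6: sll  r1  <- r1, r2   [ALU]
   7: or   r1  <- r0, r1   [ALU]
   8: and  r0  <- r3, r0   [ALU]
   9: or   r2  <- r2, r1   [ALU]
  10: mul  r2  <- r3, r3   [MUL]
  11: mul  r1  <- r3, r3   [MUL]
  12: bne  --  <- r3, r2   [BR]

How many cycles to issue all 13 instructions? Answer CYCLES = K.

CYCLES = 8

  cy0 -> i0+i1 (and+mulh) dual
  cy1 -> i2+i3 (st+or) dual
  cy2 -> i4+i5 (add+st) dual
  cy3 -> i6 (sll) RAW+WAW r1
  cy4 -> i7+i8 (or+and) dual
  cy5 -> i9 (or) WAW r2
  cy6 -> i10 (mul) no-port MUL/MUL
  cy7 -> i11+i12 (mul+bne) dual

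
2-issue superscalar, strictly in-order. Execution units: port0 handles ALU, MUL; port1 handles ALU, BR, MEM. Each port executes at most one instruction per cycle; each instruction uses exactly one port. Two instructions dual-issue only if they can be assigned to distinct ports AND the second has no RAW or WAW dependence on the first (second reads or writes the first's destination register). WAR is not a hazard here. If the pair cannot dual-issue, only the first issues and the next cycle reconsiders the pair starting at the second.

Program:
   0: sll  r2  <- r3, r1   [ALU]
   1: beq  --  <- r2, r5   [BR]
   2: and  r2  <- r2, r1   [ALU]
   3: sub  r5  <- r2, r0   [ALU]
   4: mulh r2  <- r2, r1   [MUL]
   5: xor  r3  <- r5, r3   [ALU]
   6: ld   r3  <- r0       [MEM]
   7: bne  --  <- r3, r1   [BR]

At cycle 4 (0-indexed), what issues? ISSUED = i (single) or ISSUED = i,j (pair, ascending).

0. sll.ALU @i0  | RAW r2
1. beq.BR;and.ALU @i1,i2  | dual
2. sub.ALU;mulh.MUL @i3,i4  | dual
3. xor.ALU @i5  | WAW r3
4. ld.MEM @i6  | no-port MEM/BR
5. bne.BR @i7  | tail

ISSUED = 6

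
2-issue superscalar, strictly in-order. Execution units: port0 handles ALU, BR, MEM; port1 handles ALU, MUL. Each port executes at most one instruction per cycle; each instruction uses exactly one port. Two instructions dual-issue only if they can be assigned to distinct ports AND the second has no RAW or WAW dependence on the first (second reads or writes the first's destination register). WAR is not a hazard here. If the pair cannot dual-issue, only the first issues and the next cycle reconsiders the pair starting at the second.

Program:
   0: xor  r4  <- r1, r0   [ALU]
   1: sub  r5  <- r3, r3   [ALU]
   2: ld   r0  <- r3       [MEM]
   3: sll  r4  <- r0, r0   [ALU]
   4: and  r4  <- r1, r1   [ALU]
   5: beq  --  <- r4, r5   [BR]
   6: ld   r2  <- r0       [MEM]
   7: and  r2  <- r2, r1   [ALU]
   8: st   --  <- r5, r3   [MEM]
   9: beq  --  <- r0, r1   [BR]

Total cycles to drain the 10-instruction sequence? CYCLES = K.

CYCLES = 8

  cy0 -> i0+i1 (xor.ALU+sub.ALU) 2-wide
  cy1 -> i2 (ld.MEM) RAW r0
  cy2 -> i3 (sll.ALU) WAW r4
  cy3 -> i4 (and.ALU) RAW r4
  cy4 -> i5 (beq.BR) no-port BR/MEM
  cy5 -> i6 (ld.MEM) RAW+WAW r2
  cy6 -> i7+i8 (and.ALU+st.MEM) 2-wide
  cy7 -> i9 (beq.BR) tail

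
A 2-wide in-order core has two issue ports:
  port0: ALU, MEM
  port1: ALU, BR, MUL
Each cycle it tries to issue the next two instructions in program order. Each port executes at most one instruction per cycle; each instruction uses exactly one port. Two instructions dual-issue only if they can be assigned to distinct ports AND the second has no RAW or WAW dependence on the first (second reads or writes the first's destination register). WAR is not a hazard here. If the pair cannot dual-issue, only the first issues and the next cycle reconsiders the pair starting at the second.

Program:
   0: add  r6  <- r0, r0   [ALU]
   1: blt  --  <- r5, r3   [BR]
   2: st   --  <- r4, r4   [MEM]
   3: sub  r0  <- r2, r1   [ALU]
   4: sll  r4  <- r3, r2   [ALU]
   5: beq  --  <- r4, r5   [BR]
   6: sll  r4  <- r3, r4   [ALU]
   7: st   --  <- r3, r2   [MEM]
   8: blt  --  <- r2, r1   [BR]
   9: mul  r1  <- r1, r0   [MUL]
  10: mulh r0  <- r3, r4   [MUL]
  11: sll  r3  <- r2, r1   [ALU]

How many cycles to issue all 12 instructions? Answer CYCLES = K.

CYCLES = 7

[0] i0/i1  add;blt  -- pair
[1] i2/i3  st;sub  -- pair
[2] i4  sll  -- RAW r4
[3] i5/i6  beq;sll  -- pair
[4] i7/i8  st;blt  -- pair
[5] i9  mul  -- no-port MUL/MUL
[6] i10/i11  mulh;sll  -- pair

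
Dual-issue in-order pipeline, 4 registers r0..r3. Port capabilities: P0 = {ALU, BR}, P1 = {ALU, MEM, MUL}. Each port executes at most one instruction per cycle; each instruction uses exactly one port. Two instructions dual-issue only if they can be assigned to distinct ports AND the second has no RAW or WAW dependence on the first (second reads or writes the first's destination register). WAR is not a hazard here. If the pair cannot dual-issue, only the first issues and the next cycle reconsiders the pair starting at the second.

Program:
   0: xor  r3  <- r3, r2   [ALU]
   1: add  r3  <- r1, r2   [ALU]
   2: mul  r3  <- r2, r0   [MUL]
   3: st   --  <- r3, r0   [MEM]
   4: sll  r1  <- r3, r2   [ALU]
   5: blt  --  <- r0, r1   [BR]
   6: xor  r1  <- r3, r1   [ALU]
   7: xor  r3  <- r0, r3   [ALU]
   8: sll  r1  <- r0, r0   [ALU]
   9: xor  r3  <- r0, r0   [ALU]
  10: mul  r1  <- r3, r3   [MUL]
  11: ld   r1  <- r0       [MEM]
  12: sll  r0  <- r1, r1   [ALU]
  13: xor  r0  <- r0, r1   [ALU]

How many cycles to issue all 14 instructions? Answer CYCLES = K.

CYCLES = 11

0. xor.ALU @i0  | WAW r3
1. add.ALU @i1  | WAW r3
2. mul.MUL @i2  | no-port MUL/MEM
3. st.MEM;sll.ALU @i3&i4  | dual
4. blt.BR;xor.ALU @i5&i6  | dual
5. xor.ALU;sll.ALU @i7&i8  | dual
6. xor.ALU @i9  | RAW r3
7. mul.MUL @i10  | no-port MUL/MEM
8. ld.MEM @i11  | RAW r1
9. sll.ALU @i12  | RAW+WAW r0
10. xor.ALU @i13  | tail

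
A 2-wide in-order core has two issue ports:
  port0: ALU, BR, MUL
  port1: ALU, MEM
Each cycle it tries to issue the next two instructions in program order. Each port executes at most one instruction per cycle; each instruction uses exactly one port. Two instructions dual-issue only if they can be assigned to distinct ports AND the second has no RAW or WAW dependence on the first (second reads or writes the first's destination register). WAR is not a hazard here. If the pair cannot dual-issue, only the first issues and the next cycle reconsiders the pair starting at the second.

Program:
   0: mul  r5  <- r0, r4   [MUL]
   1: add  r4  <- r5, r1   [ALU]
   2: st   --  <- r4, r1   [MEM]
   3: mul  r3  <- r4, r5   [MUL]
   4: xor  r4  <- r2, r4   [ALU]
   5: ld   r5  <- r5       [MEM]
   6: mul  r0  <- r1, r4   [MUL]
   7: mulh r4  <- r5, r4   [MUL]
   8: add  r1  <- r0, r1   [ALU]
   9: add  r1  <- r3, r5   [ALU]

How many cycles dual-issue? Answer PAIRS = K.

c0: i0 mul  RAW r5
c1: i1 add  RAW r4
c2: i2/i3 st+mul  dual
c3: i4/i5 xor+ld  dual
c4: i6 mul  no-port MUL/MUL
c5: i7/i8 mulh+add  dual
c6: i9 add  tail

PAIRS = 3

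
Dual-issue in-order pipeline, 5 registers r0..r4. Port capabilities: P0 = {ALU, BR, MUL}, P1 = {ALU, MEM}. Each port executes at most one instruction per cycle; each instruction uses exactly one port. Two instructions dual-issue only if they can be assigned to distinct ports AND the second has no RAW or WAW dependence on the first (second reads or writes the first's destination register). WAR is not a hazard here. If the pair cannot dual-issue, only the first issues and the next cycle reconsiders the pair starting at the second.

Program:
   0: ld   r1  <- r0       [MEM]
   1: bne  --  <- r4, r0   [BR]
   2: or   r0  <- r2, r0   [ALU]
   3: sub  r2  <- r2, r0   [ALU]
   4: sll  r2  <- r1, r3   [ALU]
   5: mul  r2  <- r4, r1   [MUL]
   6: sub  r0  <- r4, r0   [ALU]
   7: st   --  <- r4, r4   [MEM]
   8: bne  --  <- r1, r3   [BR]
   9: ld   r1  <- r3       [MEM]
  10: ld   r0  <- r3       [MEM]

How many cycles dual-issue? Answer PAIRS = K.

PAIRS = 3

  cy0 -> i0&i1 (ld bne) dual
  cy1 -> i2 (or) RAW r0
  cy2 -> i3 (sub) WAW r2
  cy3 -> i4 (sll) WAW r2
  cy4 -> i5&i6 (mul sub) dual
  cy5 -> i7&i8 (st bne) dual
  cy6 -> i9 (ld) no-port MEM/MEM
  cy7 -> i10 (ld) tail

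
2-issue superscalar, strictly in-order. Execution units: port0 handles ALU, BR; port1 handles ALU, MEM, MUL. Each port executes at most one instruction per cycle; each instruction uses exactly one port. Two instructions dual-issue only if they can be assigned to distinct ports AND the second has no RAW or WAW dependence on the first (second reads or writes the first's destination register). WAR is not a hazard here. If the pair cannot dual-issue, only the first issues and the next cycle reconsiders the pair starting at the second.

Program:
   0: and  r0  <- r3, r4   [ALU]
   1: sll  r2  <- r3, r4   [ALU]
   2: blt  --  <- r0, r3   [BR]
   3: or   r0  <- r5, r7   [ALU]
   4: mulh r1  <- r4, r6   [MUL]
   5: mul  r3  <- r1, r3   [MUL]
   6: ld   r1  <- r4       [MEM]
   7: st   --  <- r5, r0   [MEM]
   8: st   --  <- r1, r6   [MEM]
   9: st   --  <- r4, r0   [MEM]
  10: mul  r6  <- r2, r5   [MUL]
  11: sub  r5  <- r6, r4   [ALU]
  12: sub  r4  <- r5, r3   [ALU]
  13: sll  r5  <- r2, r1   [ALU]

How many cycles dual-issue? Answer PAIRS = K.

[0] i0/i1  and sll  -- 2-wide
[1] i2/i3  blt or  -- 2-wide
[2] i4  mulh  -- no-port MUL/MUL
[3] i5  mul  -- no-port MUL/MEM
[4] i6  ld  -- no-port MEM/MEM
[5] i7  st  -- no-port MEM/MEM
[6] i8  st  -- no-port MEM/MEM
[7] i9  st  -- no-port MEM/MUL
[8] i10  mul  -- RAW r6
[9] i11  sub  -- RAW r5
[10] i12/i13  sub sll  -- 2-wide

PAIRS = 3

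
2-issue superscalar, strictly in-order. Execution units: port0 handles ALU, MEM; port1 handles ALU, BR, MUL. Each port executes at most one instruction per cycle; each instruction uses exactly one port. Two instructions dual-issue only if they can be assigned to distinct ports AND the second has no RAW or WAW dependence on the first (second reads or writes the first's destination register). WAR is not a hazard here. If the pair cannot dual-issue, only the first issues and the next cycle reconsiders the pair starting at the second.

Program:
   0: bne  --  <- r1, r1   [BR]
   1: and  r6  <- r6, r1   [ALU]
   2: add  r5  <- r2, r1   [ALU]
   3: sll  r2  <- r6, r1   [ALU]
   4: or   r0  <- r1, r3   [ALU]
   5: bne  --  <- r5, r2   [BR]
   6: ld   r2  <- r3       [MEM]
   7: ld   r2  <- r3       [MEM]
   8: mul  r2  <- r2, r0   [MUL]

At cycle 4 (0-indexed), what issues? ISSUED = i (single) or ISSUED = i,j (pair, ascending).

ISSUED = 7

0. bne+and @i0+i1  | 2-wide
1. add+sll @i2+i3  | 2-wide
2. or+bne @i4+i5  | 2-wide
3. ld @i6  | no-port MEM/MEM
4. ld @i7  | RAW+WAW r2
5. mul @i8  | tail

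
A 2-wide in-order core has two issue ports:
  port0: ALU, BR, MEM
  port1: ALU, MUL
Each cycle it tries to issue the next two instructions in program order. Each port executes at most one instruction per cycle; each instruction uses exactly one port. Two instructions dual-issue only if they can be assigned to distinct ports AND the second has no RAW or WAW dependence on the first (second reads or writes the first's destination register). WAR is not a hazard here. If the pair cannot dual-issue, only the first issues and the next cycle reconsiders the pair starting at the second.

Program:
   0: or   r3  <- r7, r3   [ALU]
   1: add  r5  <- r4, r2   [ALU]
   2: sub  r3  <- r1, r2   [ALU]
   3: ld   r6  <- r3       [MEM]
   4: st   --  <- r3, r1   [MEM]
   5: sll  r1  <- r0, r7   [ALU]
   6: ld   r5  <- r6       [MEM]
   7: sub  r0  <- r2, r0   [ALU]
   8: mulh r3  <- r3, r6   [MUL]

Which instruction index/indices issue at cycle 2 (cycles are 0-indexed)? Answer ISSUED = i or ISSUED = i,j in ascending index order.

[0] i0/i1  or;add  -- pair
[1] i2  sub  -- RAW r3
[2] i3  ld  -- no-port MEM/MEM
[3] i4/i5  st;sll  -- pair
[4] i6/i7  ld;sub  -- pair
[5] i8  mulh  -- tail

ISSUED = 3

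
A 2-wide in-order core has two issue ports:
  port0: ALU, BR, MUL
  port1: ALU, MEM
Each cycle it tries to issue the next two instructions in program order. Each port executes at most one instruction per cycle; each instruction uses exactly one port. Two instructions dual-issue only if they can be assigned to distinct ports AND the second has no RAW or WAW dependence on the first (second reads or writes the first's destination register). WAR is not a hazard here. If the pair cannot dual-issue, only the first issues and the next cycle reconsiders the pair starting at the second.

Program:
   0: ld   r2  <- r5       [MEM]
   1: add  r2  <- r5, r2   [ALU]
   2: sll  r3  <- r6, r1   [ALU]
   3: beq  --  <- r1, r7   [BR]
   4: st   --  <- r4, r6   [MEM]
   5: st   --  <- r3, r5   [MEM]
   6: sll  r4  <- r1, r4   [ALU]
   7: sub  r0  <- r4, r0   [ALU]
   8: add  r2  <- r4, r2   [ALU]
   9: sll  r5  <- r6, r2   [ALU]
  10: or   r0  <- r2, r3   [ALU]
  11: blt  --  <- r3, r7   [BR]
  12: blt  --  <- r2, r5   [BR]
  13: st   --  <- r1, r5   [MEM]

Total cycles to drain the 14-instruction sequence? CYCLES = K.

  cy0 -> i0 (ld.MEM) RAW+WAW r2
  cy1 -> i1&i2 (add.ALU;sll.ALU) pair
  cy2 -> i3&i4 (beq.BR;st.MEM) pair
  cy3 -> i5&i6 (st.MEM;sll.ALU) pair
  cy4 -> i7&i8 (sub.ALU;add.ALU) pair
  cy5 -> i9&i10 (sll.ALU;or.ALU) pair
  cy6 -> i11 (blt.BR) no-port BR/BR
  cy7 -> i12&i13 (blt.BR;st.MEM) pair

CYCLES = 8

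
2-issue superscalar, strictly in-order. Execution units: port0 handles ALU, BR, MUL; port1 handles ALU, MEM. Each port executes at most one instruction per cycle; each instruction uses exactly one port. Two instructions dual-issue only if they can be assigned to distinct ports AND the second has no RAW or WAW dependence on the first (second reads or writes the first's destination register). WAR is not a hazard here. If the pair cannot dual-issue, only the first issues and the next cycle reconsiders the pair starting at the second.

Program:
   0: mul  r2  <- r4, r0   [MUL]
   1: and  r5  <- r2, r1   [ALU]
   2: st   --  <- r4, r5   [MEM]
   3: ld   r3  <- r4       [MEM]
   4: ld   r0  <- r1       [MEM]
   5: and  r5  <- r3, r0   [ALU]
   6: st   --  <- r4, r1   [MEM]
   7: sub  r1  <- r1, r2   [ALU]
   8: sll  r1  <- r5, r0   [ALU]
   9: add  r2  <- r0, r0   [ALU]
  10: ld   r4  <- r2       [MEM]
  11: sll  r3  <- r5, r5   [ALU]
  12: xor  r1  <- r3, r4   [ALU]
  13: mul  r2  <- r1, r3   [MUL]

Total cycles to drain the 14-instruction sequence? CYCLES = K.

CYCLES = 11

[0] i0  mul  -- RAW r2
[1] i1  and  -- RAW r5
[2] i2  st  -- no-port MEM/MEM
[3] i3  ld  -- no-port MEM/MEM
[4] i4  ld  -- RAW r0
[5] i5,i6  and/st  -- 2-wide
[6] i7  sub  -- WAW r1
[7] i8,i9  sll/add  -- 2-wide
[8] i10,i11  ld/sll  -- 2-wide
[9] i12  xor  -- RAW r1
[10] i13  mul  -- tail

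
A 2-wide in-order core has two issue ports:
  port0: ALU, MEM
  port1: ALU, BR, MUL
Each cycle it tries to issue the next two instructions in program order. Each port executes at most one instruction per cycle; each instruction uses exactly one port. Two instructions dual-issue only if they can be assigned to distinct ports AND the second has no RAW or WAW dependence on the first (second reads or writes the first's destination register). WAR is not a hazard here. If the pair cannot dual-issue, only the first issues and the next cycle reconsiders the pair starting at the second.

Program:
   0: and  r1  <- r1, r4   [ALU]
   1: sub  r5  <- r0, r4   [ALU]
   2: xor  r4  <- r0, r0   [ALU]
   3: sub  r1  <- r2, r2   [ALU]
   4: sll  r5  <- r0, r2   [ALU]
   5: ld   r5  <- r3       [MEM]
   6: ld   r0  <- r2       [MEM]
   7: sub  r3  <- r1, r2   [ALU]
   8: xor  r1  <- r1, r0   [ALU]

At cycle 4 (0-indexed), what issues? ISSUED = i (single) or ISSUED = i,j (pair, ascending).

ISSUED = 6,7

  cy0 -> i0&i1 (and;sub) pair
  cy1 -> i2&i3 (xor;sub) pair
  cy2 -> i4 (sll) WAW r5
  cy3 -> i5 (ld) no-port MEM/MEM
  cy4 -> i6&i7 (ld;sub) pair
  cy5 -> i8 (xor) tail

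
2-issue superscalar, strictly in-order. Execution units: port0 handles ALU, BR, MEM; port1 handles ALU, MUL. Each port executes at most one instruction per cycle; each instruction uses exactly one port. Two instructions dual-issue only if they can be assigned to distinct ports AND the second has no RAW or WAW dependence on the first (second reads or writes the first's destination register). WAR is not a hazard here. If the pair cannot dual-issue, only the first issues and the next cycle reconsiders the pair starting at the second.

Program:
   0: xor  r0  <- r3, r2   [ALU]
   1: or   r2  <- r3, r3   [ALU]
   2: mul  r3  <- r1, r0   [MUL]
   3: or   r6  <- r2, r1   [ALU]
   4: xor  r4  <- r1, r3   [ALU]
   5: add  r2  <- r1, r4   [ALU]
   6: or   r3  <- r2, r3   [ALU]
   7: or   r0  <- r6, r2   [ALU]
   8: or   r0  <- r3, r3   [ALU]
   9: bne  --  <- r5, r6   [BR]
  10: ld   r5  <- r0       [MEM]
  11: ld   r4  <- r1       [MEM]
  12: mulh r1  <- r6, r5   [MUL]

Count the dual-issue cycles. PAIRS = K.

PAIRS = 5

c0: i0&i1 xor.ALU/or.ALU  dual
c1: i2&i3 mul.MUL/or.ALU  dual
c2: i4 xor.ALU  RAW r4
c3: i5 add.ALU  RAW r2
c4: i6&i7 or.ALU/or.ALU  dual
c5: i8&i9 or.ALU/bne.BR  dual
c6: i10 ld.MEM  no-port MEM/MEM
c7: i11&i12 ld.MEM/mulh.MUL  dual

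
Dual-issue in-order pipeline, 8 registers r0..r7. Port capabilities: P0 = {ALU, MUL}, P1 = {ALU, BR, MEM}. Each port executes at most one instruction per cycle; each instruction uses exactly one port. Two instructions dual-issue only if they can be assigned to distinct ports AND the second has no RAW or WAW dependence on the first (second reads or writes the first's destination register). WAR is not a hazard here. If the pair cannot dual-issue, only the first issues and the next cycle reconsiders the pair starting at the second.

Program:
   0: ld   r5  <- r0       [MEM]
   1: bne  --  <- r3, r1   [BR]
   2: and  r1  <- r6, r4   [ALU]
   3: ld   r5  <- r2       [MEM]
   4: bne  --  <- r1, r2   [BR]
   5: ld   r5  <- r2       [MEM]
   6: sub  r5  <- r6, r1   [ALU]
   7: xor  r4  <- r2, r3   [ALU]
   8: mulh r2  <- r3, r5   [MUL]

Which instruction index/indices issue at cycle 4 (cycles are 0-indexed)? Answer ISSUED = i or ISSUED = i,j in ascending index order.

c0: i0 ld  no-port MEM/BR
c1: i1,i2 bne+and  pair
c2: i3 ld  no-port MEM/BR
c3: i4 bne  no-port BR/MEM
c4: i5 ld  WAW r5
c5: i6,i7 sub+xor  pair
c6: i8 mulh  tail

ISSUED = 5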